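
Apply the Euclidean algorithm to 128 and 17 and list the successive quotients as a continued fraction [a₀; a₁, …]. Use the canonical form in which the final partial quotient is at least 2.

[7; 1, 1, 8]

Apply division with remainder until the remainder is 0:
128 ÷ 17 → quotient 7, remainder 9
17 ÷ 9 → quotient 1, remainder 8
9 ÷ 8 → quotient 1, remainder 1
8 ÷ 1 → quotient 8, remainder 0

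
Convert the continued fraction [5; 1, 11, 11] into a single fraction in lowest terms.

787/133

a_0 = 5: 5/1
a_1 = 1: 6/1
a_2 = 11: 71/12
a_3 = 11: 787/133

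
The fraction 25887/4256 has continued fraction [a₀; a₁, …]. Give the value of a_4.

43

⌊25887/4256⌋ = 6, remainder 351
⌊4256/351⌋ = 12, remainder 44
⌊351/44⌋ = 7, remainder 43
⌊44/43⌋ = 1, remainder 1
⌊43/1⌋ = 43, remainder 0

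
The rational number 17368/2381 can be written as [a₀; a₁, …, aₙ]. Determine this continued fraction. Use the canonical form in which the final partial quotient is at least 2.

Apply division with remainder until the remainder is 0:
⌊17368/2381⌋ = 7, remainder 701
⌊2381/701⌋ = 3, remainder 278
⌊701/278⌋ = 2, remainder 145
⌊278/145⌋ = 1, remainder 133
⌊145/133⌋ = 1, remainder 12
⌊133/12⌋ = 11, remainder 1
⌊12/1⌋ = 12, remainder 0

[7; 3, 2, 1, 1, 11, 12]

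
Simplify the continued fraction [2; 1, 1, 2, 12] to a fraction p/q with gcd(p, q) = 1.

Collapse the nested fraction from the inside out:
Start with 12.
2 + 1/(12/1) = 2 + 1/12 = 25/12
1 + 1/(25/12) = 1 + 12/25 = 37/25
1 + 1/(37/25) = 1 + 25/37 = 62/37
2 + 1/(62/37) = 2 + 37/62 = 161/62

161/62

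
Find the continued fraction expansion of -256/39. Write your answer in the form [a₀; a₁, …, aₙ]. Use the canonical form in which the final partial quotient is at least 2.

[-7; 2, 3, 2, 2]

-256 = -7·39 + 17, so a_0 = -7
39 = 2·17 + 5, so a_1 = 2
17 = 3·5 + 2, so a_2 = 3
5 = 2·2 + 1, so a_3 = 2
2 = 2·1 + 0, so a_4 = 2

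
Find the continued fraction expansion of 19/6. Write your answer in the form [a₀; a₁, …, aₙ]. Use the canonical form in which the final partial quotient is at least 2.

[3; 6]

Repeatedly divide and take the remainder:
⌊19/6⌋ = 3, remainder 1
⌊6/1⌋ = 6, remainder 0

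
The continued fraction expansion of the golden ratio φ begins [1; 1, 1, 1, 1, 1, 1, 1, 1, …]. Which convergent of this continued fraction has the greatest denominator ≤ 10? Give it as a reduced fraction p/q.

13/8

List convergents until the denominator exceeds the bound:
a_0 = 1: 1/1  (≤ bound)
a_1 = 1: 2/1  (≤ bound)
a_2 = 1: 3/2  (≤ bound)
a_3 = 1: 5/3  (≤ bound)
a_4 = 1: 8/5  (≤ bound)
a_5 = 1: 13/8  (≤ bound)
a_6 = 1: 21/13  (> 10, stop)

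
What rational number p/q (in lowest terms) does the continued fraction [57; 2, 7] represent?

Use the convergent recurrence hₖ = aₖ·hₖ₋₁ + hₖ₋₂ (and likewise for the denominators kₖ):
a_0 = 57: 57/1
a_1 = 2: 115/2
a_2 = 7: 862/15

862/15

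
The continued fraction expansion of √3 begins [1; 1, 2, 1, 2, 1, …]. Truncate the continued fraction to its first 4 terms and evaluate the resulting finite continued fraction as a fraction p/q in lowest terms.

Start with 1.
2 + 1/(1/1) = 2 + 1/1 = 3/1
1 + 1/(3/1) = 1 + 1/3 = 4/3
1 + 1/(4/3) = 1 + 3/4 = 7/4

7/4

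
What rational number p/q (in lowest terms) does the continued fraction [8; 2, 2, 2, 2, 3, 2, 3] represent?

6563/780

Start with 3.
2 + 1/(3/1) = 2 + 1/3 = 7/3
3 + 1/(7/3) = 3 + 3/7 = 24/7
2 + 1/(24/7) = 2 + 7/24 = 55/24
2 + 1/(55/24) = 2 + 24/55 = 134/55
2 + 1/(134/55) = 2 + 55/134 = 323/134
2 + 1/(323/134) = 2 + 134/323 = 780/323
8 + 1/(780/323) = 8 + 323/780 = 6563/780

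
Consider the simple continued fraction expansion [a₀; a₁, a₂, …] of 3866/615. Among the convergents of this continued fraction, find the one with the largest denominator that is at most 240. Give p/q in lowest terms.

List convergents until the denominator exceeds the bound:
a_0 = 6: 6/1  (≤ bound)
a_1 = 3: 19/3  (≤ bound)
a_2 = 2: 44/7  (≤ bound)
a_3 = 43: 1911/304  (> 240, stop)

44/7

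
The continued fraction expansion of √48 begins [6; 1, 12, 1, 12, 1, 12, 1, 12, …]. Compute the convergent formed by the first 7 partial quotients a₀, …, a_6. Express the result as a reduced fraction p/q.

Compute successive convergents:
a_0 = 6: 6/1
a_1 = 1: 7/1
a_2 = 12: 90/13
a_3 = 1: 97/14
a_4 = 12: 1254/181
a_5 = 1: 1351/195
a_6 = 12: 17466/2521

17466/2521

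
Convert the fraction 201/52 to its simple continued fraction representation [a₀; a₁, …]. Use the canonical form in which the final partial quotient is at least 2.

[3; 1, 6, 2, 3]

Apply division with remainder until the remainder is 0:
⌊201/52⌋ = 3, remainder 45
⌊52/45⌋ = 1, remainder 7
⌊45/7⌋ = 6, remainder 3
⌊7/3⌋ = 2, remainder 1
⌊3/1⌋ = 3, remainder 0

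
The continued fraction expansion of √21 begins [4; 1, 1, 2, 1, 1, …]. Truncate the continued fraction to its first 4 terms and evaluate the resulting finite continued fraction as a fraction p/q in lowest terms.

Compute successive convergents:
a_0 = 4: 4/1
a_1 = 1: 5/1
a_2 = 1: 9/2
a_3 = 2: 23/5

23/5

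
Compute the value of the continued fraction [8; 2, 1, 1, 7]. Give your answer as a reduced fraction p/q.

Start with 7.
1 + 1/(7/1) = 1 + 1/7 = 8/7
1 + 1/(8/7) = 1 + 7/8 = 15/8
2 + 1/(15/8) = 2 + 8/15 = 38/15
8 + 1/(38/15) = 8 + 15/38 = 319/38

319/38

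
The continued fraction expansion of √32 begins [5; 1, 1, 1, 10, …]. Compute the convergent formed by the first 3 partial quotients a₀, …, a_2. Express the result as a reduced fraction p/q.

Build up convergents one term at a time:
a_0 = 5: 5/1
a_1 = 1: 6/1
a_2 = 1: 11/2

11/2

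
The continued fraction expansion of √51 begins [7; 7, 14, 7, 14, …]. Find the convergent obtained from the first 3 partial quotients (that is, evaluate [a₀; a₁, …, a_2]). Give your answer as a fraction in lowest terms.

Compute successive convergents:
a_0 = 7: 7/1
a_1 = 7: 50/7
a_2 = 14: 707/99

707/99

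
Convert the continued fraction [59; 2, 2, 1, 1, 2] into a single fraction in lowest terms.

1842/31

Start with 2.
1 + 1/(2/1) = 1 + 1/2 = 3/2
1 + 1/(3/2) = 1 + 2/3 = 5/3
2 + 1/(5/3) = 2 + 3/5 = 13/5
2 + 1/(13/5) = 2 + 5/13 = 31/13
59 + 1/(31/13) = 59 + 13/31 = 1842/31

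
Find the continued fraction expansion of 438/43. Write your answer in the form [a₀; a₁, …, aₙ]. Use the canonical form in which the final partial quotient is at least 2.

⌊438/43⌋ = 10, remainder 8
⌊43/8⌋ = 5, remainder 3
⌊8/3⌋ = 2, remainder 2
⌊3/2⌋ = 1, remainder 1
⌊2/1⌋ = 2, remainder 0

[10; 5, 2, 1, 2]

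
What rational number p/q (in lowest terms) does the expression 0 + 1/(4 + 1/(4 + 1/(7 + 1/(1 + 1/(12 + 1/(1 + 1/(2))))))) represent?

Start with 2.
1 + 1/(2/1) = 1 + 1/2 = 3/2
12 + 1/(3/2) = 12 + 2/3 = 38/3
1 + 1/(38/3) = 1 + 3/38 = 41/38
7 + 1/(41/38) = 7 + 38/41 = 325/41
4 + 1/(325/41) = 4 + 41/325 = 1341/325
4 + 1/(1341/325) = 4 + 325/1341 = 5689/1341
0 + 1/(5689/1341) = 0 + 1341/5689 = 1341/5689

1341/5689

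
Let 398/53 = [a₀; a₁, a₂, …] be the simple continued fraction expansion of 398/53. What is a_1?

⌊398/53⌋ = 7, remainder 27
⌊53/27⌋ = 1, remainder 26

1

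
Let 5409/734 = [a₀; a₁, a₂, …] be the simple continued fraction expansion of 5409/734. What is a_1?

⌊5409/734⌋ = 7, remainder 271
⌊734/271⌋ = 2, remainder 192

2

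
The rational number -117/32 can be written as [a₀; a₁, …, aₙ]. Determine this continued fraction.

[-4; 2, 1, 10]

⌊-117/32⌋ = -4, remainder 11
⌊32/11⌋ = 2, remainder 10
⌊11/10⌋ = 1, remainder 1
⌊10/1⌋ = 10, remainder 0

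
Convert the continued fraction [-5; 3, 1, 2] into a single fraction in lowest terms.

Start with 2.
1 + 1/(2/1) = 1 + 1/2 = 3/2
3 + 1/(3/2) = 3 + 2/3 = 11/3
-5 + 1/(11/3) = -5 + 3/11 = -52/11

-52/11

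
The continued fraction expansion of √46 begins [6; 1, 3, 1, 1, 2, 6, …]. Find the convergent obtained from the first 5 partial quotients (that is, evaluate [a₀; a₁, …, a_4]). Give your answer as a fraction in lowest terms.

61/9

Collapse the nested fraction from the inside out:
Start with 1.
1 + 1/(1/1) = 1 + 1/1 = 2/1
3 + 1/(2/1) = 3 + 1/2 = 7/2
1 + 1/(7/2) = 1 + 2/7 = 9/7
6 + 1/(9/7) = 6 + 7/9 = 61/9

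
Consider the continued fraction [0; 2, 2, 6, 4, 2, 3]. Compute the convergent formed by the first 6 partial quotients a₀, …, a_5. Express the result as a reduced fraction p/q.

Work from the innermost term outward:
Start with 2.
4 + 1/(2/1) = 4 + 1/2 = 9/2
6 + 1/(9/2) = 6 + 2/9 = 56/9
2 + 1/(56/9) = 2 + 9/56 = 121/56
2 + 1/(121/56) = 2 + 56/121 = 298/121
0 + 1/(298/121) = 0 + 121/298 = 121/298

121/298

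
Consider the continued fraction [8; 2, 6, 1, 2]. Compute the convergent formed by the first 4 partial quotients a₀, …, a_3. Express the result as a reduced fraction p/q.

Start with 1.
6 + 1/(1/1) = 6 + 1/1 = 7/1
2 + 1/(7/1) = 2 + 1/7 = 15/7
8 + 1/(15/7) = 8 + 7/15 = 127/15

127/15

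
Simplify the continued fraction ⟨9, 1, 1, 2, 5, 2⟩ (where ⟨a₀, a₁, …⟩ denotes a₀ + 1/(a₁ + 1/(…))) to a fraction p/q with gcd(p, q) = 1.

a_0 = 9: 9/1
a_1 = 1: 10/1
a_2 = 1: 19/2
a_3 = 2: 48/5
a_4 = 5: 259/27
a_5 = 2: 566/59

566/59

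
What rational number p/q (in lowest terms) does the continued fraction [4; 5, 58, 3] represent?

Build up convergents one term at a time:
a_0 = 4: 4/1
a_1 = 5: 21/5
a_2 = 58: 1222/291
a_3 = 3: 3687/878

3687/878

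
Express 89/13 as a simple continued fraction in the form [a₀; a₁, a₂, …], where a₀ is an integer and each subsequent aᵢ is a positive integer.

[6; 1, 5, 2]

89 = 6·13 + 11, so a_0 = 6
13 = 1·11 + 2, so a_1 = 1
11 = 5·2 + 1, so a_2 = 5
2 = 2·1 + 0, so a_3 = 2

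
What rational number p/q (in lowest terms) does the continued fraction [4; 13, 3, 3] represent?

542/133

a_0 = 4: 4/1
a_1 = 13: 53/13
a_2 = 3: 163/40
a_3 = 3: 542/133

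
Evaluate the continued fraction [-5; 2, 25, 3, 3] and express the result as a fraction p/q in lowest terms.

Start with 3.
3 + 1/(3/1) = 3 + 1/3 = 10/3
25 + 1/(10/3) = 25 + 3/10 = 253/10
2 + 1/(253/10) = 2 + 10/253 = 516/253
-5 + 1/(516/253) = -5 + 253/516 = -2327/516

-2327/516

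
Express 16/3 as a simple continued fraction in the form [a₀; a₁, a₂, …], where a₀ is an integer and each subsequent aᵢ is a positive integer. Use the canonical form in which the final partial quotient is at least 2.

Apply division with remainder until the remainder is 0:
16 = 5·3 + 1, so a_0 = 5
3 = 3·1 + 0, so a_1 = 3

[5; 3]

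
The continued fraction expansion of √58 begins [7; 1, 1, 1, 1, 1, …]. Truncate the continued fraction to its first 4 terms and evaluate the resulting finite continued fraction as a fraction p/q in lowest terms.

23/3

Starting at the tail and folding back:
Start with 1.
1 + 1/(1/1) = 1 + 1/1 = 2/1
1 + 1/(2/1) = 1 + 1/2 = 3/2
7 + 1/(3/2) = 7 + 2/3 = 23/3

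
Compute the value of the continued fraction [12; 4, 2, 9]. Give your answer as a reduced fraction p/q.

a_0 = 12: 12/1
a_1 = 4: 49/4
a_2 = 2: 110/9
a_3 = 9: 1039/85

1039/85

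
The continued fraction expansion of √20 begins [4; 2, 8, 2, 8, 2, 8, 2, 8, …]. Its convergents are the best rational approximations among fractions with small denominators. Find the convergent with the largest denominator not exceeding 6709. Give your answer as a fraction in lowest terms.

a_0 = 4: 4/1  (≤ bound)
a_1 = 2: 9/2  (≤ bound)
a_2 = 8: 76/17  (≤ bound)
a_3 = 2: 161/36  (≤ bound)
a_4 = 8: 1364/305  (≤ bound)
a_5 = 2: 2889/646  (≤ bound)
a_6 = 8: 24476/5473  (≤ bound)
a_7 = 2: 51841/11592  (> 6709, stop)

24476/5473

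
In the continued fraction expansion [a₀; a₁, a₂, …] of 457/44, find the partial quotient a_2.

457 ÷ 44 → quotient 10, remainder 17
44 ÷ 17 → quotient 2, remainder 10
17 ÷ 10 → quotient 1, remainder 7

1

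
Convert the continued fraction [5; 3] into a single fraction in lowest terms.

16/3

Use the convergent recurrence hₖ = aₖ·hₖ₋₁ + hₖ₋₂ (and likewise for the denominators kₖ):
a_0 = 5: 5/1
a_1 = 3: 16/3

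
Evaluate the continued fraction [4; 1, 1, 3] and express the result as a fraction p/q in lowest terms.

a_0 = 4: 4/1
a_1 = 1: 5/1
a_2 = 1: 9/2
a_3 = 3: 32/7

32/7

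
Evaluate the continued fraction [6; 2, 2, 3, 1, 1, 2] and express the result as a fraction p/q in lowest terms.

Compute successive convergents:
a_0 = 6: 6/1
a_1 = 2: 13/2
a_2 = 2: 32/5
a_3 = 3: 109/17
a_4 = 1: 141/22
a_5 = 1: 250/39
a_6 = 2: 641/100

641/100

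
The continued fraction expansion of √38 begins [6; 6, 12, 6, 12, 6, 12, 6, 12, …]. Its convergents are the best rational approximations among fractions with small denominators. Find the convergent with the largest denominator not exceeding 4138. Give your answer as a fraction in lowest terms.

a_0 = 6: 6/1  (≤ bound)
a_1 = 6: 37/6  (≤ bound)
a_2 = 12: 450/73  (≤ bound)
a_3 = 6: 2737/444  (≤ bound)
a_4 = 12: 33294/5401  (> 4138, stop)

2737/444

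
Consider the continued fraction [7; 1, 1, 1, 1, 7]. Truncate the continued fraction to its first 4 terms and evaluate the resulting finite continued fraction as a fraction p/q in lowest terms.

23/3

a_0 = 7: 7/1
a_1 = 1: 8/1
a_2 = 1: 15/2
a_3 = 1: 23/3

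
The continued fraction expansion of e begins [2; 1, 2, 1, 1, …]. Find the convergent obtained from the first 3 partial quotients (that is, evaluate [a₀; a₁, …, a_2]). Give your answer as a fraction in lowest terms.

8/3

a_0 = 2: 2/1
a_1 = 1: 3/1
a_2 = 2: 8/3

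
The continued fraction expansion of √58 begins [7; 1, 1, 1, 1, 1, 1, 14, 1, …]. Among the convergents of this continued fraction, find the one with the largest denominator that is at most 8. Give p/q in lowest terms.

61/8

a_0 = 7: 7/1  (≤ bound)
a_1 = 1: 8/1  (≤ bound)
a_2 = 1: 15/2  (≤ bound)
a_3 = 1: 23/3  (≤ bound)
a_4 = 1: 38/5  (≤ bound)
a_5 = 1: 61/8  (≤ bound)
a_6 = 1: 99/13  (> 8, stop)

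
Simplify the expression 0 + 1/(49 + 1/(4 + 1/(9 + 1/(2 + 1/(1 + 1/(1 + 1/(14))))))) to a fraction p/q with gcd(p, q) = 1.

a_0 = 0: 0/1
a_1 = 49: 1/49
a_2 = 4: 4/197
a_3 = 9: 37/1822
a_4 = 2: 78/3841
a_5 = 1: 115/5663
a_6 = 1: 193/9504
a_7 = 14: 2817/138719

2817/138719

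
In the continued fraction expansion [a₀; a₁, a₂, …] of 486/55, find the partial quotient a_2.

Apply division with remainder until the remainder is 0:
486 = 8·55 + 46, so a_0 = 8
55 = 1·46 + 9, so a_1 = 1
46 = 5·9 + 1, so a_2 = 5

5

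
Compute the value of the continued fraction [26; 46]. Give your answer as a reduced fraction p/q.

Build up convergents one term at a time:
a_0 = 26: 26/1
a_1 = 46: 1197/46

1197/46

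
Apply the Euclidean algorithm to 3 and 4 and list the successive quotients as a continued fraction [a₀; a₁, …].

Apply division with remainder until the remainder is 0:
⌊3/4⌋ = 0, remainder 3
⌊4/3⌋ = 1, remainder 1
⌊3/1⌋ = 3, remainder 0

[0; 1, 3]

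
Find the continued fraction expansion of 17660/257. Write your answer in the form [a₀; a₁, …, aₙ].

[68; 1, 2, 1, 1, 11, 1, 2]

⌊17660/257⌋ = 68, remainder 184
⌊257/184⌋ = 1, remainder 73
⌊184/73⌋ = 2, remainder 38
⌊73/38⌋ = 1, remainder 35
⌊38/35⌋ = 1, remainder 3
⌊35/3⌋ = 11, remainder 2
⌊3/2⌋ = 1, remainder 1
⌊2/1⌋ = 2, remainder 0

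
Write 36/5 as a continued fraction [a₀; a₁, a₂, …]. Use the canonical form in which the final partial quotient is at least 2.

[7; 5]

Apply division with remainder until the remainder is 0:
⌊36/5⌋ = 7, remainder 1
⌊5/1⌋ = 5, remainder 0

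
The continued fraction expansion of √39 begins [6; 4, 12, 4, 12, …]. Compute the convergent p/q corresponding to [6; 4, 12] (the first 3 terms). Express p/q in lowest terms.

306/49

Collapse the nested fraction from the inside out:
Start with 12.
4 + 1/(12/1) = 4 + 1/12 = 49/12
6 + 1/(49/12) = 6 + 12/49 = 306/49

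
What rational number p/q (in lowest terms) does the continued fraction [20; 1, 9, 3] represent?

648/31

a_0 = 20: 20/1
a_1 = 1: 21/1
a_2 = 9: 209/10
a_3 = 3: 648/31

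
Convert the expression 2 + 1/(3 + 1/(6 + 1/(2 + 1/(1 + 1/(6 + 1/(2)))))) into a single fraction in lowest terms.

a_0 = 2: 2/1
a_1 = 3: 7/3
a_2 = 6: 44/19
a_3 = 2: 95/41
a_4 = 1: 139/60
a_5 = 6: 929/401
a_6 = 2: 1997/862

1997/862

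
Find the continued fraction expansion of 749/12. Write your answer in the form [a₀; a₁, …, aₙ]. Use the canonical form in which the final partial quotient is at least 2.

Apply division with remainder until the remainder is 0:
⌊749/12⌋ = 62, remainder 5
⌊12/5⌋ = 2, remainder 2
⌊5/2⌋ = 2, remainder 1
⌊2/1⌋ = 2, remainder 0

[62; 2, 2, 2]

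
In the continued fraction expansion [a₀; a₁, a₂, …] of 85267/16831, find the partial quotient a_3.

2

Repeatedly divide and take the remainder:
85267 = 5·16831 + 1112, so a_0 = 5
16831 = 15·1112 + 151, so a_1 = 15
1112 = 7·151 + 55, so a_2 = 7
151 = 2·55 + 41, so a_3 = 2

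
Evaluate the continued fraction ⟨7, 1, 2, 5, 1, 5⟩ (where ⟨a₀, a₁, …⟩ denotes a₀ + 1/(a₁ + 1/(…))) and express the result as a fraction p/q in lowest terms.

853/111

Start with 5.
1 + 1/(5/1) = 1 + 1/5 = 6/5
5 + 1/(6/5) = 5 + 5/6 = 35/6
2 + 1/(35/6) = 2 + 6/35 = 76/35
1 + 1/(76/35) = 1 + 35/76 = 111/76
7 + 1/(111/76) = 7 + 76/111 = 853/111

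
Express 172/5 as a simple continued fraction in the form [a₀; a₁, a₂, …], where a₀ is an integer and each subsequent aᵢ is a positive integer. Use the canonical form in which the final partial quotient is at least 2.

[34; 2, 2]

Repeatedly divide and take the remainder:
⌊172/5⌋ = 34, remainder 2
⌊5/2⌋ = 2, remainder 1
⌊2/1⌋ = 2, remainder 0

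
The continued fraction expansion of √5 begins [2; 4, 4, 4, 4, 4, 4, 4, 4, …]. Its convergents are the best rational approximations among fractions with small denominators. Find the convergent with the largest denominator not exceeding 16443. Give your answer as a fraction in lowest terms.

List convergents until the denominator exceeds the bound:
a_0 = 2: 2/1  (≤ bound)
a_1 = 4: 9/4  (≤ bound)
a_2 = 4: 38/17  (≤ bound)
a_3 = 4: 161/72  (≤ bound)
a_4 = 4: 682/305  (≤ bound)
a_5 = 4: 2889/1292  (≤ bound)
a_6 = 4: 12238/5473  (≤ bound)
a_7 = 4: 51841/23184  (> 16443, stop)

12238/5473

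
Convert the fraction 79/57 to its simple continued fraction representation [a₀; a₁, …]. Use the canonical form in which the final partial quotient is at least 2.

[1; 2, 1, 1, 2, 4]

Repeatedly divide and take the remainder:
79 ÷ 57 → quotient 1, remainder 22
57 ÷ 22 → quotient 2, remainder 13
22 ÷ 13 → quotient 1, remainder 9
13 ÷ 9 → quotient 1, remainder 4
9 ÷ 4 → quotient 2, remainder 1
4 ÷ 1 → quotient 4, remainder 0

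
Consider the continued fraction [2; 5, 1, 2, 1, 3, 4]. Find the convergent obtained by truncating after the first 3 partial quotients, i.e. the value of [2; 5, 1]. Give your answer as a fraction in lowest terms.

a_0 = 2: 2/1
a_1 = 5: 11/5
a_2 = 1: 13/6

13/6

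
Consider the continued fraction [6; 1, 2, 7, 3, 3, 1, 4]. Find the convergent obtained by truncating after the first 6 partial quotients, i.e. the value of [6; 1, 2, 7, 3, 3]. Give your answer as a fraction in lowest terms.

1530/229

Start with 3.
3 + 1/(3/1) = 3 + 1/3 = 10/3
7 + 1/(10/3) = 7 + 3/10 = 73/10
2 + 1/(73/10) = 2 + 10/73 = 156/73
1 + 1/(156/73) = 1 + 73/156 = 229/156
6 + 1/(229/156) = 6 + 156/229 = 1530/229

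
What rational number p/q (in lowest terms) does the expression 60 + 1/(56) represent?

a_0 = 60: 60/1
a_1 = 56: 3361/56

3361/56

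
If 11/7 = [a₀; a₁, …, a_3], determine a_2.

11 = 1·7 + 4, so a_0 = 1
7 = 1·4 + 3, so a_1 = 1
4 = 1·3 + 1, so a_2 = 1

1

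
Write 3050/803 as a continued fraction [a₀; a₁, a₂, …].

3050 ÷ 803 → quotient 3, remainder 641
803 ÷ 641 → quotient 1, remainder 162
641 ÷ 162 → quotient 3, remainder 155
162 ÷ 155 → quotient 1, remainder 7
155 ÷ 7 → quotient 22, remainder 1
7 ÷ 1 → quotient 7, remainder 0

[3; 1, 3, 1, 22, 7]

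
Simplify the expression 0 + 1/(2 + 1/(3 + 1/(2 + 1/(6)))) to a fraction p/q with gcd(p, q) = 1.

45/103

Compute successive convergents:
a_0 = 0: 0/1
a_1 = 2: 1/2
a_2 = 3: 3/7
a_3 = 2: 7/16
a_4 = 6: 45/103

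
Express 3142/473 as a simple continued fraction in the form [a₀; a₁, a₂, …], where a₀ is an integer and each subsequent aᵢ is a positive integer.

Run the Euclidean algorithm, recording each quotient:
3142 ÷ 473 → quotient 6, remainder 304
473 ÷ 304 → quotient 1, remainder 169
304 ÷ 169 → quotient 1, remainder 135
169 ÷ 135 → quotient 1, remainder 34
135 ÷ 34 → quotient 3, remainder 33
34 ÷ 33 → quotient 1, remainder 1
33 ÷ 1 → quotient 33, remainder 0

[6; 1, 1, 1, 3, 1, 33]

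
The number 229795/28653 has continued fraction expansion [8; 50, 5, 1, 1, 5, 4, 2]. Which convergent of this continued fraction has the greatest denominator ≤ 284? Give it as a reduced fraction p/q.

a_0 = 8: 8/1  (≤ bound)
a_1 = 50: 401/50  (≤ bound)
a_2 = 5: 2013/251  (≤ bound)
a_3 = 1: 2414/301  (> 284, stop)

2013/251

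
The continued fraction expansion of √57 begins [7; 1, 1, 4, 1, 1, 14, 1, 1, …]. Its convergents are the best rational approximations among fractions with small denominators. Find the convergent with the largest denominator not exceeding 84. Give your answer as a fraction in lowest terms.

151/20

a_0 = 7: 7/1  (≤ bound)
a_1 = 1: 8/1  (≤ bound)
a_2 = 1: 15/2  (≤ bound)
a_3 = 4: 68/9  (≤ bound)
a_4 = 1: 83/11  (≤ bound)
a_5 = 1: 151/20  (≤ bound)
a_6 = 14: 2197/291  (> 84, stop)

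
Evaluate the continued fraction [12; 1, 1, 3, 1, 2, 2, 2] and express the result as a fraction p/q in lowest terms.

1796/143

Collapse the nested fraction from the inside out:
Start with 2.
2 + 1/(2/1) = 2 + 1/2 = 5/2
2 + 1/(5/2) = 2 + 2/5 = 12/5
1 + 1/(12/5) = 1 + 5/12 = 17/12
3 + 1/(17/12) = 3 + 12/17 = 63/17
1 + 1/(63/17) = 1 + 17/63 = 80/63
1 + 1/(80/63) = 1 + 63/80 = 143/80
12 + 1/(143/80) = 12 + 80/143 = 1796/143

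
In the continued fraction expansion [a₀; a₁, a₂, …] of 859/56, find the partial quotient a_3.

Run the Euclidean algorithm, recording each quotient:
⌊859/56⌋ = 15, remainder 19
⌊56/19⌋ = 2, remainder 18
⌊19/18⌋ = 1, remainder 1
⌊18/1⌋ = 18, remainder 0

18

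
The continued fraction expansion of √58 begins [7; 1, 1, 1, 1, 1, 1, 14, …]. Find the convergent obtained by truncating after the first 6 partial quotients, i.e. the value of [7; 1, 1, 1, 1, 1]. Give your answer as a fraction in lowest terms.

Use the convergent recurrence hₖ = aₖ·hₖ₋₁ + hₖ₋₂ (and likewise for the denominators kₖ):
a_0 = 7: 7/1
a_1 = 1: 8/1
a_2 = 1: 15/2
a_3 = 1: 23/3
a_4 = 1: 38/5
a_5 = 1: 61/8

61/8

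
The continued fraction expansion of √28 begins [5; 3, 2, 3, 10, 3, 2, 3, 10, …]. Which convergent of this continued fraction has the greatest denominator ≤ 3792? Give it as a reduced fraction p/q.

9403/1777

a_0 = 5: 5/1  (≤ bound)
a_1 = 3: 16/3  (≤ bound)
a_2 = 2: 37/7  (≤ bound)
a_3 = 3: 127/24  (≤ bound)
a_4 = 10: 1307/247  (≤ bound)
a_5 = 3: 4048/765  (≤ bound)
a_6 = 2: 9403/1777  (≤ bound)
a_7 = 3: 32257/6096  (> 3792, stop)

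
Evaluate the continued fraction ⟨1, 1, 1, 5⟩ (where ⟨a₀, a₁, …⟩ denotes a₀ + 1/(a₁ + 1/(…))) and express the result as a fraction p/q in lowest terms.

a_0 = 1: 1/1
a_1 = 1: 2/1
a_2 = 1: 3/2
a_3 = 5: 17/11

17/11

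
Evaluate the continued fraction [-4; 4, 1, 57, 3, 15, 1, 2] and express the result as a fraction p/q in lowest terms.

a_0 = -4: -4/1
a_1 = 4: -15/4
a_2 = 1: -19/5
a_3 = 57: -1098/289
a_4 = 3: -3313/872
a_5 = 15: -50793/13369
a_6 = 1: -54106/14241
a_7 = 2: -159005/41851

-159005/41851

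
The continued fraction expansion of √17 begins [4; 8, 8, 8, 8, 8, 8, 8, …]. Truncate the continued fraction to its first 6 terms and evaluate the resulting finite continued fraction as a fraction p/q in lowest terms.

143649/34840

Build up convergents one term at a time:
a_0 = 4: 4/1
a_1 = 8: 33/8
a_2 = 8: 268/65
a_3 = 8: 2177/528
a_4 = 8: 17684/4289
a_5 = 8: 143649/34840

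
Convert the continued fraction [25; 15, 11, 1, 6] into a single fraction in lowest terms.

Start with 6.
1 + 1/(6/1) = 1 + 1/6 = 7/6
11 + 1/(7/6) = 11 + 6/7 = 83/7
15 + 1/(83/7) = 15 + 7/83 = 1252/83
25 + 1/(1252/83) = 25 + 83/1252 = 31383/1252

31383/1252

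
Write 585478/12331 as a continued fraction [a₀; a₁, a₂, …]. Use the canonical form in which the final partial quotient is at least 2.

585478 ÷ 12331 → quotient 47, remainder 5921
12331 ÷ 5921 → quotient 2, remainder 489
5921 ÷ 489 → quotient 12, remainder 53
489 ÷ 53 → quotient 9, remainder 12
53 ÷ 12 → quotient 4, remainder 5
12 ÷ 5 → quotient 2, remainder 2
5 ÷ 2 → quotient 2, remainder 1
2 ÷ 1 → quotient 2, remainder 0

[47; 2, 12, 9, 4, 2, 2, 2]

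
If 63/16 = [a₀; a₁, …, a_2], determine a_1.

Run the Euclidean algorithm, recording each quotient:
⌊63/16⌋ = 3, remainder 15
⌊16/15⌋ = 1, remainder 1

1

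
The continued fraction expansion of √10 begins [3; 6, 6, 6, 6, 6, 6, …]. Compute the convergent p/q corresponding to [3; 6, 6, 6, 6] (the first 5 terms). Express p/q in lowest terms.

4443/1405

Build up convergents one term at a time:
a_0 = 3: 3/1
a_1 = 6: 19/6
a_2 = 6: 117/37
a_3 = 6: 721/228
a_4 = 6: 4443/1405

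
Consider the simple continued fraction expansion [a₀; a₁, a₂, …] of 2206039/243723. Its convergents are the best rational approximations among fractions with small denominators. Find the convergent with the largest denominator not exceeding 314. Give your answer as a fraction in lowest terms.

List convergents until the denominator exceeds the bound:
a_0 = 9: 9/1  (≤ bound)
a_1 = 19: 172/19  (≤ bound)
a_2 = 2: 353/39  (≤ bound)
a_3 = 4: 1584/175  (≤ bound)
a_4 = 3: 5105/564  (> 314, stop)

1584/175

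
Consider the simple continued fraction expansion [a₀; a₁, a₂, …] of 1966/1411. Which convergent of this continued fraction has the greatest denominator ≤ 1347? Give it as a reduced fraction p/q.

209/150

a_0 = 1: 1/1  (≤ bound)
a_1 = 2: 3/2  (≤ bound)
a_2 = 1: 4/3  (≤ bound)
a_3 = 1: 7/5  (≤ bound)
a_4 = 5: 39/28  (≤ bound)
a_5 = 2: 85/61  (≤ bound)
a_6 = 2: 209/150  (≤ bound)
a_7 = 9: 1966/1411  (> 1347, stop)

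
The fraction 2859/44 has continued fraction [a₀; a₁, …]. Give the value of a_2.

43

⌊2859/44⌋ = 64, remainder 43
⌊44/43⌋ = 1, remainder 1
⌊43/1⌋ = 43, remainder 0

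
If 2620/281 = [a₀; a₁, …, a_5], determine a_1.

3

2620 ÷ 281 → quotient 9, remainder 91
281 ÷ 91 → quotient 3, remainder 8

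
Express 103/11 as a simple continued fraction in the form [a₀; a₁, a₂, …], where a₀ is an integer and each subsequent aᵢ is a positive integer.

103 ÷ 11 → quotient 9, remainder 4
11 ÷ 4 → quotient 2, remainder 3
4 ÷ 3 → quotient 1, remainder 1
3 ÷ 1 → quotient 3, remainder 0

[9; 2, 1, 3]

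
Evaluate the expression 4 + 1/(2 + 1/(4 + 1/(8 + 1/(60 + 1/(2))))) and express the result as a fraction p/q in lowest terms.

Use the convergent recurrence hₖ = aₖ·hₖ₋₁ + hₖ₋₂ (and likewise for the denominators kₖ):
a_0 = 4: 4/1
a_1 = 2: 9/2
a_2 = 4: 40/9
a_3 = 8: 329/74
a_4 = 60: 19780/4449
a_5 = 2: 39889/8972

39889/8972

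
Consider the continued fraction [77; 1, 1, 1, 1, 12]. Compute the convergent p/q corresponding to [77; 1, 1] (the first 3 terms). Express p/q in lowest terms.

Start with 1.
1 + 1/(1/1) = 1 + 1/1 = 2/1
77 + 1/(2/1) = 77 + 1/2 = 155/2

155/2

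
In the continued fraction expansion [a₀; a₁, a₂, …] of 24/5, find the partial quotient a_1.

Repeatedly divide and take the remainder:
24 = 4·5 + 4, so a_0 = 4
5 = 1·4 + 1, so a_1 = 1

1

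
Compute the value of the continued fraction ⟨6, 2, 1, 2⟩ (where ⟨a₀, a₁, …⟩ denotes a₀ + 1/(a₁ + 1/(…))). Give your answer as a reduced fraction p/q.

51/8

Collapse the nested fraction from the inside out:
Start with 2.
1 + 1/(2/1) = 1 + 1/2 = 3/2
2 + 1/(3/2) = 2 + 2/3 = 8/3
6 + 1/(8/3) = 6 + 3/8 = 51/8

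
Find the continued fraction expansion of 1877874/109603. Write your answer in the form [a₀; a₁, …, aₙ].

[17; 7, 2, 52, 9, 1, 13]

Apply division with remainder until the remainder is 0:
⌊1877874/109603⌋ = 17, remainder 14623
⌊109603/14623⌋ = 7, remainder 7242
⌊14623/7242⌋ = 2, remainder 139
⌊7242/139⌋ = 52, remainder 14
⌊139/14⌋ = 9, remainder 13
⌊14/13⌋ = 1, remainder 1
⌊13/1⌋ = 13, remainder 0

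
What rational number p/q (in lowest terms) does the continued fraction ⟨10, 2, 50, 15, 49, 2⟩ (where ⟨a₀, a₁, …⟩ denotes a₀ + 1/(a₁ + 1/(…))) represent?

1578299/150385

a_0 = 10: 10/1
a_1 = 2: 21/2
a_2 = 50: 1060/101
a_3 = 15: 15921/1517
a_4 = 49: 781189/74434
a_5 = 2: 1578299/150385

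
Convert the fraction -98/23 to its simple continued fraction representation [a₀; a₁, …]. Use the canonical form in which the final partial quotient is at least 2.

[-5; 1, 2, 1, 5]

Repeatedly divide and take the remainder:
⌊-98/23⌋ = -5, remainder 17
⌊23/17⌋ = 1, remainder 6
⌊17/6⌋ = 2, remainder 5
⌊6/5⌋ = 1, remainder 1
⌊5/1⌋ = 5, remainder 0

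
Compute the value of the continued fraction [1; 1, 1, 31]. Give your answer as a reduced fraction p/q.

95/63

Start with 31.
1 + 1/(31/1) = 1 + 1/31 = 32/31
1 + 1/(32/31) = 1 + 31/32 = 63/32
1 + 1/(63/32) = 1 + 32/63 = 95/63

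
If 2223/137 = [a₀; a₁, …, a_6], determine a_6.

2

⌊2223/137⌋ = 16, remainder 31
⌊137/31⌋ = 4, remainder 13
⌊31/13⌋ = 2, remainder 5
⌊13/5⌋ = 2, remainder 3
⌊5/3⌋ = 1, remainder 2
⌊3/2⌋ = 1, remainder 1
⌊2/1⌋ = 2, remainder 0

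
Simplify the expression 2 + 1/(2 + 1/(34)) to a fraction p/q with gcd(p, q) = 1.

Use the convergent recurrence hₖ = aₖ·hₖ₋₁ + hₖ₋₂ (and likewise for the denominators kₖ):
a_0 = 2: 2/1
a_1 = 2: 5/2
a_2 = 34: 172/69

172/69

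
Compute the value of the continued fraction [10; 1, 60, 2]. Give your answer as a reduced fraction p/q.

a_0 = 10: 10/1
a_1 = 1: 11/1
a_2 = 60: 670/61
a_3 = 2: 1351/123

1351/123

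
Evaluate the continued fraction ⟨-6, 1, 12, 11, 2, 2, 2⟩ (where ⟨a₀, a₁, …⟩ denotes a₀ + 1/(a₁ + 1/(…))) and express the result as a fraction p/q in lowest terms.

a_0 = -6: -6/1
a_1 = 1: -5/1
a_2 = 12: -66/13
a_3 = 11: -731/144
a_4 = 2: -1528/301
a_5 = 2: -3787/746
a_6 = 2: -9102/1793

-9102/1793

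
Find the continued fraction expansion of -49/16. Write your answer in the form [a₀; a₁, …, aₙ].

[-4; 1, 15]

-49 = -4·16 + 15, so a_0 = -4
16 = 1·15 + 1, so a_1 = 1
15 = 15·1 + 0, so a_2 = 15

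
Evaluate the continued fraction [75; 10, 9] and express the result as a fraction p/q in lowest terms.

Use the convergent recurrence hₖ = aₖ·hₖ₋₁ + hₖ₋₂ (and likewise for the denominators kₖ):
a_0 = 75: 75/1
a_1 = 10: 751/10
a_2 = 9: 6834/91

6834/91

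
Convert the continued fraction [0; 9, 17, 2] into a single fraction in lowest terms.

Start with 2.
17 + 1/(2/1) = 17 + 1/2 = 35/2
9 + 1/(35/2) = 9 + 2/35 = 317/35
0 + 1/(317/35) = 0 + 35/317 = 35/317

35/317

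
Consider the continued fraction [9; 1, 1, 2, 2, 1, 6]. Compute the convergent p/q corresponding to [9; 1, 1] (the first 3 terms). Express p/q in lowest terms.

19/2

a_0 = 9: 9/1
a_1 = 1: 10/1
a_2 = 1: 19/2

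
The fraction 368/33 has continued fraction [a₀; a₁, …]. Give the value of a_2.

1

368 = 11·33 + 5, so a_0 = 11
33 = 6·5 + 3, so a_1 = 6
5 = 1·3 + 2, so a_2 = 1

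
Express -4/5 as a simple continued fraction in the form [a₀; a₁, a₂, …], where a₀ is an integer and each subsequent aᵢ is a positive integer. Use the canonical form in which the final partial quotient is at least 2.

-4 ÷ 5 → quotient -1, remainder 1
5 ÷ 1 → quotient 5, remainder 0

[-1; 5]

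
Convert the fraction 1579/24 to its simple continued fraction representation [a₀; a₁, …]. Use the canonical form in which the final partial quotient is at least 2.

Run the Euclidean algorithm, recording each quotient:
1579 = 65·24 + 19, so a_0 = 65
24 = 1·19 + 5, so a_1 = 1
19 = 3·5 + 4, so a_2 = 3
5 = 1·4 + 1, so a_3 = 1
4 = 4·1 + 0, so a_4 = 4

[65; 1, 3, 1, 4]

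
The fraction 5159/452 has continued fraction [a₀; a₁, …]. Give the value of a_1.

2

5159 = 11·452 + 187, so a_0 = 11
452 = 2·187 + 78, so a_1 = 2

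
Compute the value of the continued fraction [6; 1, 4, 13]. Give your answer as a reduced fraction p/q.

a_0 = 6: 6/1
a_1 = 1: 7/1
a_2 = 4: 34/5
a_3 = 13: 449/66

449/66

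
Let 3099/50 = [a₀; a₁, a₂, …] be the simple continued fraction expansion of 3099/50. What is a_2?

Apply division with remainder until the remainder is 0:
⌊3099/50⌋ = 61, remainder 49
⌊50/49⌋ = 1, remainder 1
⌊49/1⌋ = 49, remainder 0

49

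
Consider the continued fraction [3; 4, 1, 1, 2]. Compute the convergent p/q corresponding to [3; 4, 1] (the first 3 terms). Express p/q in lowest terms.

16/5

Compute successive convergents:
a_0 = 3: 3/1
a_1 = 4: 13/4
a_2 = 1: 16/5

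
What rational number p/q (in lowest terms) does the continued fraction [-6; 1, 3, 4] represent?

-89/17

Work from the innermost term outward:
Start with 4.
3 + 1/(4/1) = 3 + 1/4 = 13/4
1 + 1/(13/4) = 1 + 4/13 = 17/13
-6 + 1/(17/13) = -6 + 13/17 = -89/17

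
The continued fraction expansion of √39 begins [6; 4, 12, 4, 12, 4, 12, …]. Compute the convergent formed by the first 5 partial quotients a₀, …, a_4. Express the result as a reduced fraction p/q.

Compute successive convergents:
a_0 = 6: 6/1
a_1 = 4: 25/4
a_2 = 12: 306/49
a_3 = 4: 1249/200
a_4 = 12: 15294/2449

15294/2449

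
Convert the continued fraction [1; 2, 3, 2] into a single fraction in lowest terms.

Start with 2.
3 + 1/(2/1) = 3 + 1/2 = 7/2
2 + 1/(7/2) = 2 + 2/7 = 16/7
1 + 1/(16/7) = 1 + 7/16 = 23/16

23/16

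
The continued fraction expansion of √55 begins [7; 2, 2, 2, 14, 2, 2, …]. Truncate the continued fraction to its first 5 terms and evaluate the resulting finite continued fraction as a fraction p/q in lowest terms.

a_0 = 7: 7/1
a_1 = 2: 15/2
a_2 = 2: 37/5
a_3 = 2: 89/12
a_4 = 14: 1283/173

1283/173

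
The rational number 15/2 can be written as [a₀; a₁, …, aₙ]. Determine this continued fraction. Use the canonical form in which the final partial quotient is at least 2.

[7; 2]

15 ÷ 2 → quotient 7, remainder 1
2 ÷ 1 → quotient 2, remainder 0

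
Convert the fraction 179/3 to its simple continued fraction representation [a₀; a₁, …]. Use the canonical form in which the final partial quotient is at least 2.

[59; 1, 2]

Repeatedly divide and take the remainder:
⌊179/3⌋ = 59, remainder 2
⌊3/2⌋ = 1, remainder 1
⌊2/1⌋ = 2, remainder 0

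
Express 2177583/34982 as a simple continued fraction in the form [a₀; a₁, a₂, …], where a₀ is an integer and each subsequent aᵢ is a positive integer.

[62; 4, 46, 1, 3, 3, 14]

Run the Euclidean algorithm, recording each quotient:
2177583 ÷ 34982 → quotient 62, remainder 8699
34982 ÷ 8699 → quotient 4, remainder 186
8699 ÷ 186 → quotient 46, remainder 143
186 ÷ 143 → quotient 1, remainder 43
143 ÷ 43 → quotient 3, remainder 14
43 ÷ 14 → quotient 3, remainder 1
14 ÷ 1 → quotient 14, remainder 0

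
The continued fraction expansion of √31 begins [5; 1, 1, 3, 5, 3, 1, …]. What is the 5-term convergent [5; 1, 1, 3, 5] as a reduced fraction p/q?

Build up convergents one term at a time:
a_0 = 5: 5/1
a_1 = 1: 6/1
a_2 = 1: 11/2
a_3 = 3: 39/7
a_4 = 5: 206/37

206/37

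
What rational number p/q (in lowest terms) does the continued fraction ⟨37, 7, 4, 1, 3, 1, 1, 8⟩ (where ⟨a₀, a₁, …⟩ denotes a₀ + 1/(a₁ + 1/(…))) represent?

98529/2653

Use the convergent recurrence hₖ = aₖ·hₖ₋₁ + hₖ₋₂ (and likewise for the denominators kₖ):
a_0 = 37: 37/1
a_1 = 7: 260/7
a_2 = 4: 1077/29
a_3 = 1: 1337/36
a_4 = 3: 5088/137
a_5 = 1: 6425/173
a_6 = 1: 11513/310
a_7 = 8: 98529/2653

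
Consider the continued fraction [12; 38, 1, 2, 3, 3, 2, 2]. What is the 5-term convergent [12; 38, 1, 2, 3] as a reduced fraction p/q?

Compute successive convergents:
a_0 = 12: 12/1
a_1 = 38: 457/38
a_2 = 1: 469/39
a_3 = 2: 1395/116
a_4 = 3: 4654/387

4654/387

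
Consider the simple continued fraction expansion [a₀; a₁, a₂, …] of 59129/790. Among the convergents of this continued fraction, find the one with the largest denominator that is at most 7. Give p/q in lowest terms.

524/7

a_0 = 74: 74/1  (≤ bound)
a_1 = 1: 75/1  (≤ bound)
a_2 = 5: 449/6  (≤ bound)
a_3 = 1: 524/7  (≤ bound)
a_4 = 1: 973/13  (> 7, stop)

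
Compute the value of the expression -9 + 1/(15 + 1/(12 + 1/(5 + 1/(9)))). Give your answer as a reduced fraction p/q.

-75588/8461

Start with 9.
5 + 1/(9/1) = 5 + 1/9 = 46/9
12 + 1/(46/9) = 12 + 9/46 = 561/46
15 + 1/(561/46) = 15 + 46/561 = 8461/561
-9 + 1/(8461/561) = -9 + 561/8461 = -75588/8461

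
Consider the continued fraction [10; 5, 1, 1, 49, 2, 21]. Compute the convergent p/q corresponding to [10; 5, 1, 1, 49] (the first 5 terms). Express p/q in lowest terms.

a_0 = 10: 10/1
a_1 = 5: 51/5
a_2 = 1: 61/6
a_3 = 1: 112/11
a_4 = 49: 5549/545

5549/545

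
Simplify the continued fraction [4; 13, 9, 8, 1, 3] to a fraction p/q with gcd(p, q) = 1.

Build up convergents one term at a time:
a_0 = 4: 4/1
a_1 = 13: 53/13
a_2 = 9: 481/118
a_3 = 8: 3901/957
a_4 = 1: 4382/1075
a_5 = 3: 17047/4182

17047/4182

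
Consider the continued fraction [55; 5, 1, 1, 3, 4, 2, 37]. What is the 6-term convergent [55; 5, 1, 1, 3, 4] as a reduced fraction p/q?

9215/167

Work from the innermost term outward:
Start with 4.
3 + 1/(4/1) = 3 + 1/4 = 13/4
1 + 1/(13/4) = 1 + 4/13 = 17/13
1 + 1/(17/13) = 1 + 13/17 = 30/17
5 + 1/(30/17) = 5 + 17/30 = 167/30
55 + 1/(167/30) = 55 + 30/167 = 9215/167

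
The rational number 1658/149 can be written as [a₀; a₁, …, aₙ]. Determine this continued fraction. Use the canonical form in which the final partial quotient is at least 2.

1658 = 11·149 + 19, so a_0 = 11
149 = 7·19 + 16, so a_1 = 7
19 = 1·16 + 3, so a_2 = 1
16 = 5·3 + 1, so a_3 = 5
3 = 3·1 + 0, so a_4 = 3

[11; 7, 1, 5, 3]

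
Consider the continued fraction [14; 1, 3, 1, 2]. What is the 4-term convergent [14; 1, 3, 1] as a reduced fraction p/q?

74/5

Start with 1.
3 + 1/(1/1) = 3 + 1/1 = 4/1
1 + 1/(4/1) = 1 + 1/4 = 5/4
14 + 1/(5/4) = 14 + 4/5 = 74/5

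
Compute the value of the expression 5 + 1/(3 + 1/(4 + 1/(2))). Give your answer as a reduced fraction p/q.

Starting at the tail and folding back:
Start with 2.
4 + 1/(2/1) = 4 + 1/2 = 9/2
3 + 1/(9/2) = 3 + 2/9 = 29/9
5 + 1/(29/9) = 5 + 9/29 = 154/29

154/29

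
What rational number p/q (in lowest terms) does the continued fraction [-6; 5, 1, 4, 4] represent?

Collapse the nested fraction from the inside out:
Start with 4.
4 + 1/(4/1) = 4 + 1/4 = 17/4
1 + 1/(17/4) = 1 + 4/17 = 21/17
5 + 1/(21/17) = 5 + 17/21 = 122/21
-6 + 1/(122/21) = -6 + 21/122 = -711/122

-711/122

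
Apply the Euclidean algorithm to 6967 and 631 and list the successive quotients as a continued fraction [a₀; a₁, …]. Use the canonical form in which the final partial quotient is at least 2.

6967 ÷ 631 → quotient 11, remainder 26
631 ÷ 26 → quotient 24, remainder 7
26 ÷ 7 → quotient 3, remainder 5
7 ÷ 5 → quotient 1, remainder 2
5 ÷ 2 → quotient 2, remainder 1
2 ÷ 1 → quotient 2, remainder 0

[11; 24, 3, 1, 2, 2]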